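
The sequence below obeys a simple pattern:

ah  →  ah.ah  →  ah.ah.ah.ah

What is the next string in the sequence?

s(k+1) = s(k)·.·s(k) — each term doubles the last with '.' between the halves.
Doubling ah.ah.ah.ah with '.' between the halves:

ah.ah.ah.ah.ah.ah.ah.ah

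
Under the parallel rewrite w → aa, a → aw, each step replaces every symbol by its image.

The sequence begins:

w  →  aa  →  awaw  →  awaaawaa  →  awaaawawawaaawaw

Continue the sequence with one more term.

Replace each of the 16 characters of awaaawawawaaawaw in place — aw aa aw aw aw aa aw aa aw aa aw aw aw aa aw aa — and concatenate.

awaaawawawaaawaaawaaawawawaaawaa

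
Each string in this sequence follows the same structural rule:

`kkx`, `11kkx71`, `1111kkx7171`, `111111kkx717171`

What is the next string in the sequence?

Each term wraps the previous one in 11 on the left and 71 on the right.
One more step from 111111kkx717171 gives the answer.

11111111kkx71717171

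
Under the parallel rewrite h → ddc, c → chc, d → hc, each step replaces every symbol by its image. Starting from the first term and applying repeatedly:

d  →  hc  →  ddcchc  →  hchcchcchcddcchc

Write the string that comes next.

Rewriting the 16 symbols of hchcchcchcddcchc one by one yields ddc chc ddc chc chc ddc chc chc ddc chc hc hc chc chc ddc chc; concatenated:

ddcchcddcchcchcddcchcchcddcchchchcchcchcddcchc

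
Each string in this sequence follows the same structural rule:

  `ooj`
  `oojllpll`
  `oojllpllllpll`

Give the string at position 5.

oojllpllllpllllpllllpll

The strings grow by a fixed suffix llpll each time.
From oojllpllllpll, 2 further steps: oojllpllllpll → oojllpllllpllllpll → (answer).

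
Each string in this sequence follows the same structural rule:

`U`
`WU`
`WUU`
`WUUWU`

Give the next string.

WUUWUWUU

From term 3 onward, concatenate the last term with the second-to-last: WU·U = WUU, WUU·WU = WUUWU, …
The next term joins WUUWU and WUU.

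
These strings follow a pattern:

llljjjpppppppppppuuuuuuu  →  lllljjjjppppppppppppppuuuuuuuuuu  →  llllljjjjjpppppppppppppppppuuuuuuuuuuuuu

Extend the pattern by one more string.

The n-th term is n l's then n j's then 3n+2 p's then 3n-2 u's, where the shown terms are n = 3, 4, 5.
At n = 6 the blocks have lengths 6, 6, 20, 16.

lllllljjjjjjppppppppppppppppppppuuuuuuuuuuuuuuuu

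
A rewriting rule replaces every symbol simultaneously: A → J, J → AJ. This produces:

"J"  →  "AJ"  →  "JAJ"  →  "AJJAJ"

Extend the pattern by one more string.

Rewriting each symbol of AJJAJ: A→J, J→AJ, J→AJ, A→J, J→AJ, which concatenates to J AJ AJ J AJ.

JAJAJJAJ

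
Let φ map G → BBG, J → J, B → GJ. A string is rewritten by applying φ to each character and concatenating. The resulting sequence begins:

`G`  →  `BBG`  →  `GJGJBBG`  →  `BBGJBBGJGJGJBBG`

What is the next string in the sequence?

GJGJBBGJGJGJBBGJBBGJBBGJGJGJBBG

φ(BBGJBBGJGJGJBBG) expands symbol-by-symbol to GJ GJ BBG J GJ GJ BBG J BBG J BBG J GJ GJ BBG; joining the 15 pieces gives the next term.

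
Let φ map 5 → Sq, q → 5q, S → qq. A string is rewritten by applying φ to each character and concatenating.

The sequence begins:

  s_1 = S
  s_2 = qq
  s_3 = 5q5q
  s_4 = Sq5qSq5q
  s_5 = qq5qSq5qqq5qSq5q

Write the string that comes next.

Replace each of the 16 characters of qq5qSq5qqq5qSq5q in place — 5q 5q Sq 5q qq 5q Sq 5q 5q 5q Sq 5q qq 5q Sq 5q — and concatenate.

5q5qSq5qqq5qSq5q5q5qSq5qqq5qSq5q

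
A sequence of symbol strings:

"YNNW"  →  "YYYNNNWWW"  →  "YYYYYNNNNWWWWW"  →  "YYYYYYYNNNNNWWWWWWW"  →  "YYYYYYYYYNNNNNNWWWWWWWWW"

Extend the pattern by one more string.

Each string has the form Y^{2n-1} N^{n+1} W^{2n-1} (n = 1, 2, …).
At n = 6 the blocks have lengths 11, 7, 11.

YYYYYYYYYYYNNNNNNNWWWWWWWWWWW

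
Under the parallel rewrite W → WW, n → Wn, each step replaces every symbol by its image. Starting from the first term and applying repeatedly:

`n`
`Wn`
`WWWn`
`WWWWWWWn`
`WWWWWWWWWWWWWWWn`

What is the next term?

WWWWWWWWWWWWWWWWWWWWWWWWWWWWWWWn

Replace each of the 16 characters of WWWWWWWWWWWWWWWn in place — WW WW WW WW WW WW WW WW WW WW WW WW WW WW WW Wn — and concatenate.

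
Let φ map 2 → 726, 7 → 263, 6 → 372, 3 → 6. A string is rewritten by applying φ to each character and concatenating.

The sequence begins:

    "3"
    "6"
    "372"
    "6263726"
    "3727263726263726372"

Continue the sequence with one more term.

6263726263726372626372637272637262637263726263726

φ(3727263726263726372) expands symbol-by-symbol to 6 263 726 263 726 372 6 263 726 372 726 372 6 263 726 372 6 263 726; joining the 19 pieces gives the next term.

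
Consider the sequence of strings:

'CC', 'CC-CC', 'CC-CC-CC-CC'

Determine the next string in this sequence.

s(k+1) = s(k)·-·s(k) — each term doubles the last with '-' between the halves.
Doubling CC-CC-CC-CC with '-' between the halves:

CC-CC-CC-CC-CC-CC-CC-CC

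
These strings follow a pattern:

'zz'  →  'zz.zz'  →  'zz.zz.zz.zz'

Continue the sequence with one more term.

Every step duplicates the string with '.' between the halves.
Doubling zz.zz.zz.zz with '.' between the halves:

zz.zz.zz.zz.zz.zz.zz.zz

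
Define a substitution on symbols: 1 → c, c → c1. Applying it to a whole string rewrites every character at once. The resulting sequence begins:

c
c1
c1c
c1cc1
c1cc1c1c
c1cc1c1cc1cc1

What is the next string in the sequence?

Replace each of the 13 characters of c1cc1c1cc1cc1 in place — c1 c c1 c1 c c1 c c1 c1 c c1 c1 c — and concatenate.

c1cc1c1cc1cc1c1cc1c1c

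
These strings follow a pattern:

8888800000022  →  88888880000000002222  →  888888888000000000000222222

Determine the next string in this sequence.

Each string has the form 8^{2n+3} 0^{3n+3} 2^{2n} (n = 1, 2, …).
At n = 4 the blocks have lengths 11, 15, 8.

8888888888800000000000000022222222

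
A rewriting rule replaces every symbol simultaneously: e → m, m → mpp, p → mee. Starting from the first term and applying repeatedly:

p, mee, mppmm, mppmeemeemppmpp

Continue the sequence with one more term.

Applying the rule to each of the 15 symbols of mppmeemeemppmpp gives the pieces mpp mee mee mpp m m mpp m m mpp mee mee mpp mee mee, which concatenate to the answer.

mppmeemeemppmmmppmmmppmeemeemppmeemee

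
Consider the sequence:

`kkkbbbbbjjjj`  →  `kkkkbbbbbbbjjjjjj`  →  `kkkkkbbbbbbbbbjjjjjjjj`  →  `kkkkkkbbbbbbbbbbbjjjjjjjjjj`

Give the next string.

Each string has the form k^{n+1} b^{2n+1} j^{2n}, where the shown terms are n = 2, 3, 4, 5.
At n = 6 the blocks have lengths 7, 13, 12.

kkkkkkkbbbbbbbbbbbbbjjjjjjjjjjjj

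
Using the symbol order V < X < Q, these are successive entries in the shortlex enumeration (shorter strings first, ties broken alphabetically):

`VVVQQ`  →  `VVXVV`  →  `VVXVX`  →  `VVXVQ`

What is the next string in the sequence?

VVXXV

Find the rightmost character of VVXVQ below Q, bump it to the next letter, and reset everything to its right to V.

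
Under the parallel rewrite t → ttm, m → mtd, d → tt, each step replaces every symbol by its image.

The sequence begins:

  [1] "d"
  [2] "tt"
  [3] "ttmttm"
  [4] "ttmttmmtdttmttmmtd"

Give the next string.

Rewriting the 18 symbols of ttmttmmtdttmttmmtd one by one yields ttm ttm mtd ttm ttm mtd mtd ttm tt ttm ttm mtd ttm ttm mtd mtd ttm tt; concatenated:

ttmttmmtdttmttmmtdmtdttmttttmttmmtdttmttmmtdmtdttmtt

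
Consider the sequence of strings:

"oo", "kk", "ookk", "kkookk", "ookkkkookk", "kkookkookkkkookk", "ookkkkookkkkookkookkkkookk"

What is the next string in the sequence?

kkookkookkkkookkookkkkookkkkookkookkkkookk

This is a Fibonacci-style word recurrence s(k) = s(k−2)·s(k−1): e.g. oo·kk = ookk.
The next term joins kkookkookkkkookk and ookkkkookkkkookkookkkkookk.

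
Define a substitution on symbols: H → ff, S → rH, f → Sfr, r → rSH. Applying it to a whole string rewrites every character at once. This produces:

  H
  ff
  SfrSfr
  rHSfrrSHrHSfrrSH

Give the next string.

Applying the rule to each of the 16 symbols of rHSfrrSHrHSfrrSH gives the pieces rSH ff rH Sfr rSH rSH rH ff rSH ff rH Sfr rSH rSH rH ff, which concatenate to the answer.

rSHffrHSfrrSHrSHrHffrSHffrHSfrrSHrSHrHff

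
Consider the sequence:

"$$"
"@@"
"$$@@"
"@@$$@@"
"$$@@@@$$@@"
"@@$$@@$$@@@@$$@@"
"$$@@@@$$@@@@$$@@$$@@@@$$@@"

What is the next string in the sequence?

Each term (from the third on) is the two preceding terms concatenated in order: term 3 = $$·@@ = $$@@.
Continuing: @@$$@@$$@@@@$$@@ · $$@@@@$$@@@@$$@@$$@@@@$$@@ gives term 8.

@@$$@@$$@@@@$$@@$$@@@@$$@@@@$$@@$$@@@@$$@@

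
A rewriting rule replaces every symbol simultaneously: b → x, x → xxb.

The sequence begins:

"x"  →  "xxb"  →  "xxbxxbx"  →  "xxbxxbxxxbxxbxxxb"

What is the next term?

Replace each of the 17 characters of xxbxxbxxxbxxbxxxb in place — xxb xxb x xxb xxb x xxb xxb xxb x xxb xxb x xxb xxb xxb x — and concatenate.

xxbxxbxxxbxxbxxxbxxbxxbxxxbxxbxxxbxxbxxbx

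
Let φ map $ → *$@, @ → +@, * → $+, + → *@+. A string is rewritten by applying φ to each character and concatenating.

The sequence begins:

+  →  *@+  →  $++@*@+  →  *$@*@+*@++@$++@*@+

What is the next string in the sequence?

$+*$@+@$++@*@+$++@*@+*@++@*$@*@+*@++@$++@*@+

Applying the rule to each of the 18 symbols of *$@*@+*@++@$++@*@+ gives the pieces $+ *$@ +@ $+ +@ *@+ $+ +@ *@+ *@+ +@ *$@ *@+ *@+ +@ $+ +@ *@+, which concatenate to the answer.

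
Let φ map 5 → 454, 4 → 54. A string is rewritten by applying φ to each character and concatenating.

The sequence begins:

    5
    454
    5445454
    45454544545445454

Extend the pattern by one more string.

Rewriting the 17 symbols of 45454544545445454 one by one yields 54 454 54 454 54 454 54 54 454 54 454 54 54 454 54 454 54; concatenated:

54454544545445454544545445454544545445454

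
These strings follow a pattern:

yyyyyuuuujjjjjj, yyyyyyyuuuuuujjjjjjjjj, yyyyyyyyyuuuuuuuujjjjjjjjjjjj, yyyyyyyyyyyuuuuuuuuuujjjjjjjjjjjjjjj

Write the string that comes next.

Each string has the form y^{2n+1} u^{2n} j^{3n}, where the shown terms are n = 2, 3, 4, 5.
Setting n = 6 gives 13, 12, 18 characters in each block.

yyyyyyyyyyyyyuuuuuuuuuuuujjjjjjjjjjjjjjjjjj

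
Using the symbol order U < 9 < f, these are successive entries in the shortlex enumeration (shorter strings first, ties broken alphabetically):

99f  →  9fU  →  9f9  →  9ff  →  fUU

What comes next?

Treat fUU as a base-3 numeral over the given alphabet and add one, carrying through any trailing f's.

fU9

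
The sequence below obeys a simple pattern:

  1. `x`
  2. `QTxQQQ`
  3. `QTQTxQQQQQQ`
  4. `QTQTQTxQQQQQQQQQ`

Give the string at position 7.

s(k+1) = QT·s(k)·QQQ, so each term gains QT as a prefix and QQQ as a suffix.
From QTQTQTxQQQQQQQQQ, 3 further steps: QTQTQTxQQQQQQQQQ → QTQTQTQTxQQQQQQQQQQQQ → QTQTQTQTQTxQQQQQQQQQQQQQQQ → (answer).

QTQTQTQTQTQTxQQQQQQQQQQQQQQQQQQ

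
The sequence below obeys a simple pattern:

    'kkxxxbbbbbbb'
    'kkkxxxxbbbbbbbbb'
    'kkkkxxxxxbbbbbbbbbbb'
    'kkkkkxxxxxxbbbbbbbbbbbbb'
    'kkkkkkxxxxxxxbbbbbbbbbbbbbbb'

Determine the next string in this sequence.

Each string has the form k^{n-1} x^{n} b^{2n+1}, where the shown terms are n = 3, 4, 5, 6, 7.
For the next term, n = 8, so the run lengths are 7, 8, 17.

kkkkkkkxxxxxxxxbbbbbbbbbbbbbbbbb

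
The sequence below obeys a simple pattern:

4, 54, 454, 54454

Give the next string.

45454454

This is a Fibonacci-style word recurrence s(k) = s(k−2)·s(k−1): e.g. 4·54 = 454.
So term 5 is 454·54454.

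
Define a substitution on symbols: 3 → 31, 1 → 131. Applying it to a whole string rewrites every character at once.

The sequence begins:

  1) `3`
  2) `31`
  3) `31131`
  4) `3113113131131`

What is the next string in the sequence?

Replace each of the 13 characters of 3113113131131 in place — 31 131 131 31 131 131 31 131 31 131 131 31 131 — and concatenate.

3113113131131131311313113113131131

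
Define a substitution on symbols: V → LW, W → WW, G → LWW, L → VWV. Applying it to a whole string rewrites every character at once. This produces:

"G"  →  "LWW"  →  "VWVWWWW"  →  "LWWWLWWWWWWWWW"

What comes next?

VWVWWWWWWVWVWWWWWWWWWWWWWWWWWW

Applying the rule to each of the 14 symbols of LWWWLWWWWWWWWW gives the pieces VWV WW WW WW VWV WW WW WW WW WW WW WW WW WW, which concatenate to the answer.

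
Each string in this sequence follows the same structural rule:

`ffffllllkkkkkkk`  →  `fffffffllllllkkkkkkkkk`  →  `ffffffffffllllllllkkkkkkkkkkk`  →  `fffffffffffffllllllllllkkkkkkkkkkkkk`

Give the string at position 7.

ffffffffffffffffffffffllllllllllllllllkkkkkkkkkkkkkkkkkkk

Reading off run lengths: f runs 4, 7, 10, 13; l runs 4, 6, 8, 10; k runs 7, 9, 11, 13 — each is linear in n, where the shown terms are n = 2, 3, 4, 5.
At n = 8 the blocks have lengths 22, 16, 19.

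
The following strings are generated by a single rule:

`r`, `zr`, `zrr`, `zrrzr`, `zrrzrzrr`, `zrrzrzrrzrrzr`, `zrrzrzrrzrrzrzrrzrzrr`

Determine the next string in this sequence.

zrrzrzrrzrrzrzrrzrzrrzrrzrzrrzrrzr

From term 3 onward, concatenate the last term with the second-to-last: zr·r = zrr, zrr·zr = zrrzr, …
The next term joins zrrzrzrrzrrzrzrrzrzrr and zrrzrzrrzrrzr.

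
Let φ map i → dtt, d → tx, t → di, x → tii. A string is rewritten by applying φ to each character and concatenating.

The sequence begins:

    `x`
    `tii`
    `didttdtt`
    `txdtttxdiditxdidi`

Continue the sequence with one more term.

Rewriting the 17 symbols of txdtttxdiditxdidi one by one yields di tii tx di di di tii tx dtt tx dtt di tii tx dtt tx dtt; concatenated:

ditiitxdididitiitxdtttxdttditiitxdtttxdtt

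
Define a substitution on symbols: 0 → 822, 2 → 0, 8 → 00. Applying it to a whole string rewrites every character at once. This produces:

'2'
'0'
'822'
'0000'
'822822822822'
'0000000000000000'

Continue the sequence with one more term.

822822822822822822822822822822822822822822822822

Applying the rule to each of the 16 symbols of 0000000000000000 gives the pieces 822 822 822 822 822 822 822 822 822 822 822 822 822 822 822 822, which concatenate to the answer.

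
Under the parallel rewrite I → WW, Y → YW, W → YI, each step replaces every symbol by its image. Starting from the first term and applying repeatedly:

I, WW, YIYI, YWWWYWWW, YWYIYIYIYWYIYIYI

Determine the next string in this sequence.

Applying the rule to each of the 16 symbols of YWYIYIYIYWYIYIYI gives the pieces YW YI YW WW YW WW YW WW YW YI YW WW YW WW YW WW, which concatenate to the answer.

YWYIYWWWYWWWYWWWYWYIYWWWYWWWYWWW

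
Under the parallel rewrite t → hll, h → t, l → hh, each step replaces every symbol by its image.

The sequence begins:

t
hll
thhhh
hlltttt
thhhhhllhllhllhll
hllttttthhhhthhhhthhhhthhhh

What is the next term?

thhhhhllhllhllhllhlltttthlltttthlltttthlltttt

φ(hllttttthhhhthhhhthhhhthhhh) expands symbol-by-symbol to t hh hh hll hll hll hll hll t t t t hll t t t t hll t t t t hll t t t t; joining the 27 pieces gives the next term.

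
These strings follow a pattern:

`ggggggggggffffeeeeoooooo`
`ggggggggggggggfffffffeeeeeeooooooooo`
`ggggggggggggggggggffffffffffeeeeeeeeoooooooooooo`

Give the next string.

ggggggggggggggggggggggfffffffffffffeeeeeeeeeeooooooooooooooo

Reading off run lengths: g runs 10, 14, 18; f runs 4, 7, 10; e runs 4, 6, 8; o runs 6, 9, 12 — each is linear in n, where the shown terms are n = 2, 3, 4.
For the next term, n = 5, so the run lengths are 22, 13, 10, 15.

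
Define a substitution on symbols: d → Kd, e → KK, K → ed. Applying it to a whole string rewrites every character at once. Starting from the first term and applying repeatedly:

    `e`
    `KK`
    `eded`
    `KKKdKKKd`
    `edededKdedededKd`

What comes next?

Rewriting the 16 symbols of edededKdedededKd one by one yields KK Kd KK Kd KK Kd ed Kd KK Kd KK Kd KK Kd ed Kd; concatenated:

KKKdKKKdKKKdedKdKKKdKKKdKKKdedKd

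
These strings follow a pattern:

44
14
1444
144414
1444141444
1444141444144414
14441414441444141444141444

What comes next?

144414144414441414441414441444141444144414

This is a Fibonacci-style word recurrence s(k) = s(k−1)·s(k−2): e.g. 14·44 = 1444.
The next term joins 14441414441444141444141444 and 1444141444144414.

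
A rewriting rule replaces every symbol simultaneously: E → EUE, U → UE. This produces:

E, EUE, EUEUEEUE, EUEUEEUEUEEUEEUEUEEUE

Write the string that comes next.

Rewriting the 21 symbols of EUEUEEUEUEEUEEUEUEEUE one by one yields EUE UE EUE UE EUE EUE UE EUE UE EUE EUE UE EUE EUE UE EUE UE EUE EUE UE EUE; concatenated:

EUEUEEUEUEEUEEUEUEEUEUEEUEEUEUEEUEEUEUEEUEUEEUEEUEUEEUE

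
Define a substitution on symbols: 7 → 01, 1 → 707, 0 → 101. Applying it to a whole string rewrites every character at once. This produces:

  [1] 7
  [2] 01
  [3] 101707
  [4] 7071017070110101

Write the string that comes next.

01101017071017070110101101707707101707101707

Applying the rule to each of the 16 symbols of 7071017070110101 gives the pieces 01 101 01 707 101 707 01 101 01 101 707 707 101 707 101 707, which concatenate to the answer.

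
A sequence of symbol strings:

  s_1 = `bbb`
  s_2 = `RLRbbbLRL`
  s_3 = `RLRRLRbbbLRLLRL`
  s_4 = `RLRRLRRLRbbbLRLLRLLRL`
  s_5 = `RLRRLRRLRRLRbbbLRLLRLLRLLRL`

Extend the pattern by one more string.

Each term wraps the previous one in RLR on the left and LRL on the right.
So the next term is RLR·RLRRLRRLRRLRbbbLRLLRLLRLLRL·LRL.

RLRRLRRLRRLRRLRbbbLRLLRLLRLLRLLRL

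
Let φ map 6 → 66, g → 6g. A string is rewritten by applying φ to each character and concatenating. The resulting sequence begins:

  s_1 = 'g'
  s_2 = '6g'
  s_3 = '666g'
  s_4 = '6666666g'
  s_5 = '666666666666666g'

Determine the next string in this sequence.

Replace each of the 16 characters of 666666666666666g in place — 66 66 66 66 66 66 66 66 66 66 66 66 66 66 66 6g — and concatenate.

6666666666666666666666666666666g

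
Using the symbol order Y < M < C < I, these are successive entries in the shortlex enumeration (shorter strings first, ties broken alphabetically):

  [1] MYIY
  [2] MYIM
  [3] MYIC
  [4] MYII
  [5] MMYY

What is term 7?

MMYC

Stepping forward 2 times from MMYY: MMYY → MMYM, then the target.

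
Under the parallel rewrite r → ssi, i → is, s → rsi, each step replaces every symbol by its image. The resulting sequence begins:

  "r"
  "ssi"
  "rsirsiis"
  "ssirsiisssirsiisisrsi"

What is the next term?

Replace each of the 21 characters of ssirsiisssirsiisisrsi in place — rsi rsi is ssi rsi is is rsi rsi rsi is ssi rsi is is rsi is rsi ssi rsi is — and concatenate.

rsirsiisssirsiisisrsirsirsiisssirsiisisrsiisrsissirsiis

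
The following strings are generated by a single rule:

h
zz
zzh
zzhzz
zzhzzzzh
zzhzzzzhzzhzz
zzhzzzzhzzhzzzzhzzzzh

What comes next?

zzhzzzzhzzhzzzzhzzzzhzzhzzzzhzzhzz

Each term (from the third on) is the previous term followed by the one before it: term 3 = zz·h = zzh.
So term 8 is zzhzzzzhzzhzzzzhzzzzh·zzhzzzzhzzhzz.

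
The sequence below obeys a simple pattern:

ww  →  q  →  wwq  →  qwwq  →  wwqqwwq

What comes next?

qwwqwwqqwwq

Each term (from the third on) is the two preceding terms concatenated in order: term 3 = ww·q = wwq.
Continuing: qwwq · wwqqwwq gives term 6.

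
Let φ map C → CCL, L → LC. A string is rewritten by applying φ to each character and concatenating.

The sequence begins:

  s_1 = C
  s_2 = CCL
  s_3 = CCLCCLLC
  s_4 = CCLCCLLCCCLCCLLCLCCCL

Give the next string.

φ(CCLCCLLCCCLCCLLCLCCCL) expands symbol-by-symbol to CCL CCL LC CCL CCL LC LC CCL CCL CCL LC CCL CCL LC LC CCL LC CCL CCL CCL LC; joining the 21 pieces gives the next term.

CCLCCLLCCCLCCLLCLCCCLCCLCCLLCCCLCCLLCLCCCLLCCCLCCLCCLLC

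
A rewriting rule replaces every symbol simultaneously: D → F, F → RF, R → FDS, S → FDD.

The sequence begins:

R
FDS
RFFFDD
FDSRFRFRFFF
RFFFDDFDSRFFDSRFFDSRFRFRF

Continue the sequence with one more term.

Rewriting the 25 symbols of RFFFDDFDSRFFDSRFFDSRFRFRF one by one yields FDS RF RF RF F F RF F FDD FDS RF RF F FDD FDS RF RF F FDD FDS RF FDS RF FDS RF; concatenated:

FDSRFRFRFFFRFFFDDFDSRFRFFFDDFDSRFRFFFDDFDSRFFDSRFFDSRF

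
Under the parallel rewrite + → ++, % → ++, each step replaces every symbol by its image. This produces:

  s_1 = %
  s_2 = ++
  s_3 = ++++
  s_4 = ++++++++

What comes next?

Expanding ++++++++: +→++, +→++, +→++, +→++, +→++, +→++, +→++, +→++. Concatenated: ++ ++ ++ ++ ++ ++ ++ ++.

++++++++++++++++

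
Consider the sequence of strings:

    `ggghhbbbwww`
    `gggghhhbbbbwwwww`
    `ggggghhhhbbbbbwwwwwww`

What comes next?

Term n consists of n+2 g's, followed by n+1 h's, followed by n+2 b's, followed by 2n+1 w's (n = 1, 2, …).
At n = 4 the blocks have lengths 6, 5, 6, 9.

gggggghhhhhbbbbbbwwwwwwwww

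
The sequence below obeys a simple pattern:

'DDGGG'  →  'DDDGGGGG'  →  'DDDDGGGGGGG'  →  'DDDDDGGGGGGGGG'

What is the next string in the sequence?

DDDDDDGGGGGGGGGGG

Reading off run lengths: D runs 2, 3, 4, 5; G runs 3, 5, 7, 9 — each is linear in n (n = 1, 2, …).
Setting n = 5 gives 6, 11 characters in each block.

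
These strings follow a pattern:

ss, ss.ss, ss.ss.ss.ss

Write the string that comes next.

ss.ss.ss.ss.ss.ss.ss.ss

s(k+1) = s(k)·.·s(k) — each term doubles the last with '.' between the halves.
One more doubling of ss.ss.ss.ss gives the answer.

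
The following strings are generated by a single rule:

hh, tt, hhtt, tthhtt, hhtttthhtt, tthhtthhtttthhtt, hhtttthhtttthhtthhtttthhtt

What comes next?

Each term (from the third on) is the two preceding terms concatenated in order: term 3 = hh·tt = hhtt.
So term 8 is tthhtthhtttthhtt·hhtttthhtttthhtthhtttthhtt.

tthhtthhtttthhtthhtttthhtttthhtthhtttthhtt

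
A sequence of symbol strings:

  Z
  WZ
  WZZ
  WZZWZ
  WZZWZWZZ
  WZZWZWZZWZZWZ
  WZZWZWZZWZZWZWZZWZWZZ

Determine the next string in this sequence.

WZZWZWZZWZZWZWZZWZWZZWZZWZWZZWZZWZ

This is a Fibonacci-style word recurrence s(k) = s(k−1)·s(k−2): e.g. WZ·Z = WZZ.
The next term joins WZZWZWZZWZZWZWZZWZWZZ and WZZWZWZZWZZWZ.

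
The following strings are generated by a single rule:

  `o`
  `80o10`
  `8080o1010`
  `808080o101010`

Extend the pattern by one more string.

s(k+1) = 80·s(k)·10, so each term gains 80 as a prefix and 10 as a suffix.
Applying this once more to 808080o101010:

80808080o10101010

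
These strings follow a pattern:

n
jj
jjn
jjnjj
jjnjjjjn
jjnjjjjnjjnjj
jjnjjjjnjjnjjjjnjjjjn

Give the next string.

jjnjjjjnjjnjjjjnjjjjnjjnjjjjnjjnjj

Each term (from the third on) is the previous term followed by the one before it: term 3 = jj·n = jjn.
The next term joins jjnjjjjnjjnjjjjnjjjjn and jjnjjjjnjjnjj.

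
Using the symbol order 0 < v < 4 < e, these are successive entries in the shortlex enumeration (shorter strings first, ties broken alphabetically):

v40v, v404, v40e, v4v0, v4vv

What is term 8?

v440

Continuing the enumeration 3 steps past v4vv: v4vv → v4v4 → v4ve → (answer).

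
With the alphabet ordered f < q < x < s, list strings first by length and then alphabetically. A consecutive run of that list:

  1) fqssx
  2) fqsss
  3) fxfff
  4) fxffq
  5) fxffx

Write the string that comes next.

fxffs

Treat fxffx as a base-4 numeral over the given alphabet and add one, carrying through any trailing s's.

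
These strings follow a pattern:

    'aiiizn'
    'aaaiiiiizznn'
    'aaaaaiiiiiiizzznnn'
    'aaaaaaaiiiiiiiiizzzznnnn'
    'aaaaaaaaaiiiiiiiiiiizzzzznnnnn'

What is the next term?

Reading off run lengths: a runs 1, 3, 5, 7, 9; i runs 3, 5, 7, 9, 11; z runs 1, 2, 3, 4, 5; n runs 1, 2, 3, 4, 5 — each is linear in n (n = 1, 2, …).
For the next term, n = 6, so the run lengths are 11, 13, 6, 6.

aaaaaaaaaaaiiiiiiiiiiiiizzzzzznnnnnn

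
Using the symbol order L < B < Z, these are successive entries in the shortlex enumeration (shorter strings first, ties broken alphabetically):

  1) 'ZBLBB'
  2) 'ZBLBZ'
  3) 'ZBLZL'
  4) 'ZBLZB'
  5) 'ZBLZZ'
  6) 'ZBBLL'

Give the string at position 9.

Stepping forward 3 times from ZBBLL: ZBBLL → ZBBLB → ZBBLZ, then the target.

ZBBBL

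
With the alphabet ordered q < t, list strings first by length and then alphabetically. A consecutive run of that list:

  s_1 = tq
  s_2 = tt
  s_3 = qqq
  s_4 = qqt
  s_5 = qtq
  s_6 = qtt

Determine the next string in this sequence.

tqq

The successor of qtt increments the rightmost position that isn't already t and resets every position after it to q.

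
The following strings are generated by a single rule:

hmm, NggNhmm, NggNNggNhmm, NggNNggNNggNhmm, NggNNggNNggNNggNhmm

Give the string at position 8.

Each term is the previous one with NggN prepended.
From NggNNggNNggNNggNhmm, 3 further steps: NggNNggNNggNNggNhmm → NggNNggNNggNNggNNggNhmm → NggNNggNNggNNggNNggNNggNhmm → (answer).

NggNNggNNggNNggNNggNNggNNggNhmm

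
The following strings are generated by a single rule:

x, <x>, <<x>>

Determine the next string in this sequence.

Each term wraps the previous one in < on the left and > on the right.
One more step from <<x>> gives the answer.

<<<x>>>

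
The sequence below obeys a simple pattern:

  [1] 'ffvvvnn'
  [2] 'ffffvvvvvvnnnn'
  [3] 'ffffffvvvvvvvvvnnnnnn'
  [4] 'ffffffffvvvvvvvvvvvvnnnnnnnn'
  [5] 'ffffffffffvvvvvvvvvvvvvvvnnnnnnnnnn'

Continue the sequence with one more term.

The n-th term is 2n f's then 3n v's then 2n n's (n = 1, 2, …).
For the next term, n = 6, so the run lengths are 12, 18, 12.

ffffffffffffvvvvvvvvvvvvvvvvvvnnnnnnnnnnnn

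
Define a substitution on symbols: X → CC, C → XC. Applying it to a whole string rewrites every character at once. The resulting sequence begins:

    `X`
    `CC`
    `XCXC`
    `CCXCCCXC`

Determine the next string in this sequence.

XCXCCCXCXCXCCCXC

Expanding CCXCCCXC: C→XC, C→XC, X→CC, C→XC, C→XC, C→XC, X→CC, C→XC. Concatenated: XC XC CC XC XC XC CC XC.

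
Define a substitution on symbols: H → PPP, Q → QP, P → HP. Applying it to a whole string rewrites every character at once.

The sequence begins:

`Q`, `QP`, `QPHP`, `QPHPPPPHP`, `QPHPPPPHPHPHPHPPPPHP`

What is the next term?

Applying the rule to each of the 20 symbols of QPHPPPPHPHPHPHPPPPHP gives the pieces QP HP PPP HP HP HP HP PPP HP PPP HP PPP HP PPP HP HP HP HP PPP HP, which concatenate to the answer.

QPHPPPPHPHPHPHPPPPHPPPPHPPPPHPPPPHPHPHPHPPPPHP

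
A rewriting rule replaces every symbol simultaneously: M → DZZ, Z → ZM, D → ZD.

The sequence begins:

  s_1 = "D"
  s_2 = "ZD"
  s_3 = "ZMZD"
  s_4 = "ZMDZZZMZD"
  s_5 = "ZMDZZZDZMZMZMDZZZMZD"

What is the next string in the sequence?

ZMDZZZDZMZMZMZDZMDZZZMDZZZMDZZZDZMZMZMDZZZMZD

Replace each of the 20 characters of ZMDZZZDZMZMZMDZZZMZD in place — ZM DZZ ZD ZM ZM ZM ZD ZM DZZ ZM DZZ ZM DZZ ZD ZM ZM ZM DZZ ZM ZD — and concatenate.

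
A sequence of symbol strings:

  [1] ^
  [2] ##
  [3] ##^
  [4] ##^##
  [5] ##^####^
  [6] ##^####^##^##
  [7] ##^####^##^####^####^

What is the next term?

From term 3 onward, concatenate the last term with the second-to-last: ##·^ = ##^, ##^·## = ##^##, …
Continuing: ##^####^##^####^####^ · ##^####^##^## gives term 8.

##^####^##^####^####^##^####^##^##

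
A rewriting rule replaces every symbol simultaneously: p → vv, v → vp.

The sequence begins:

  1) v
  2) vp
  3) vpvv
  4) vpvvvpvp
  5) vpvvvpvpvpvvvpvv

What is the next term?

φ(vpvvvpvpvpvvvpvv) expands symbol-by-symbol to vp vv vp vp vp vv vp vv vp vv vp vp vp vv vp vp; joining the 16 pieces gives the next term.

vpvvvpvpvpvvvpvvvpvvvpvpvpvvvpvp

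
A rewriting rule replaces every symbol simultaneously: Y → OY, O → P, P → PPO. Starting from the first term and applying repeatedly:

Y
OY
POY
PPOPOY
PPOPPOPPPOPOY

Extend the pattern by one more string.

PPOPPOPPPOPPOPPPOPPOPPOPPPOPOY

Applying the rule to each of the 13 symbols of PPOPPOPPPOPOY gives the pieces PPO PPO P PPO PPO P PPO PPO PPO P PPO P OY, which concatenate to the answer.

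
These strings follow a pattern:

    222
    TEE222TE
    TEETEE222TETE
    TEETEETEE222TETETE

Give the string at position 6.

Every step adds TEE to the front and TE to the end of the previous string.
From TEETEETEE222TETETE, 2 further steps: TEETEETEE222TETETE → TEETEETEETEE222TETETETE → (answer).

TEETEETEETEETEE222TETETETETE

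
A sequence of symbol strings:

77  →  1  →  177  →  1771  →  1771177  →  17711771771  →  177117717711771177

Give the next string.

17711771771177117717711771771

Each term (from the third on) is the previous term followed by the one before it: term 3 = 1·77 = 177.
So term 8 is 177117717711771177·17711771771.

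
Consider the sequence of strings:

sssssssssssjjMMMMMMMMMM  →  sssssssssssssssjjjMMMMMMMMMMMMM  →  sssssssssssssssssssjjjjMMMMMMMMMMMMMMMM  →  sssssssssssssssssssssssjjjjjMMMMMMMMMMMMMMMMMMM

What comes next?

sssssssssssssssssssssssssssjjjjjjMMMMMMMMMMMMMMMMMMMMMM

Each string has the form s^{4n-1} j^{n-1} M^{3n+1}, where the shown terms are n = 3, 4, 5, 6.
At n = 7 the blocks have lengths 27, 6, 22.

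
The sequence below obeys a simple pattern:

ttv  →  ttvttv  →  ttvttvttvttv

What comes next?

Every step duplicates the string.
Doubling ttvttvttvttv:

ttvttvttvttvttvttvttvttv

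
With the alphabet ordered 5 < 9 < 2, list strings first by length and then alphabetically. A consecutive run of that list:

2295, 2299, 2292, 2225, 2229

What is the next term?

2222

Find the rightmost character of 2229 below 2, bump it to the next letter, and reset everything to its right to 5.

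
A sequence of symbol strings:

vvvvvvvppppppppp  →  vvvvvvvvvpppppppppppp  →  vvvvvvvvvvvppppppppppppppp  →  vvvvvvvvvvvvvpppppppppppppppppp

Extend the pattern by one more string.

Reading off run lengths: v runs 7, 9, 11, 13; p runs 9, 12, 15, 18 — each is linear in n, where the shown terms are n = 3, 4, 5, 6.
At n = 7 the blocks have lengths 15, 21.

vvvvvvvvvvvvvvvppppppppppppppppppppp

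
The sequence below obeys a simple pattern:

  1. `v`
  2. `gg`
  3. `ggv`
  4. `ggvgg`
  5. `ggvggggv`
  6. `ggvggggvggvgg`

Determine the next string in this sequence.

From term 3 onward, concatenate the last term with the second-to-last: gg·v = ggv, ggv·gg = ggvgg, …
The next term joins ggvggggvggvgg and ggvggggv.

ggvggggvggvggggvggggv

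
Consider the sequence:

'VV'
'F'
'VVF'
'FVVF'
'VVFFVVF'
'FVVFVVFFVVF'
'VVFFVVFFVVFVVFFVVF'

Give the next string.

FVVFVVFFVVFVVFFVVFFVVFVVFFVVF

Each term (from the third on) is the two preceding terms concatenated in order: term 3 = VV·F = VVF.
So term 8 is FVVFVVFFVVF·VVFFVVFFVVFVVFFVVF.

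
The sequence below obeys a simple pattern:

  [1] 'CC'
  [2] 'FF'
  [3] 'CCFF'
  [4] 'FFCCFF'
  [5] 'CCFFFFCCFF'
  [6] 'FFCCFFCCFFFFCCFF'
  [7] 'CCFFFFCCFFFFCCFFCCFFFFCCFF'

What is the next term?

FFCCFFCCFFFFCCFFCCFFFFCCFFFFCCFFCCFFFFCCFF

From term 3 onward, concatenate the second-to-last term with the last: CC·FF = CCFF, FF·CCFF = FFCCFF, …
So term 8 is FFCCFFCCFFFFCCFF·CCFFFFCCFFFFCCFFCCFFFFCCFF.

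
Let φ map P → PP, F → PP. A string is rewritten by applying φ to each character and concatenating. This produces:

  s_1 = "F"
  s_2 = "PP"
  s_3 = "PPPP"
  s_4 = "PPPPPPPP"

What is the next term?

PPPPPPPPPPPPPPPP

Apply φ to PPPPPPPP symbol by symbol: P→PP, P→PP, P→PP, P→PP, P→PP, P→PP, P→PP, P→PP; joined: PP PP PP PP PP PP PP PP.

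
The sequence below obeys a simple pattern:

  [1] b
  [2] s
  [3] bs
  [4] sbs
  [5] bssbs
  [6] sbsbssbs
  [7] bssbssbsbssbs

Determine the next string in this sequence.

sbsbssbsbssbssbsbssbs

Each term (from the third on) is the two preceding terms concatenated in order: term 3 = b·s = bs.
The next term joins sbsbssbs and bssbssbsbssbs.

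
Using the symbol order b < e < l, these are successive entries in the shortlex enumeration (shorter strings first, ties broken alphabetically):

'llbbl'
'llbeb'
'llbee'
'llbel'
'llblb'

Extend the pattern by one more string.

llble

The successor of llblb increments the rightmost position that isn't already l and resets every position after it to b.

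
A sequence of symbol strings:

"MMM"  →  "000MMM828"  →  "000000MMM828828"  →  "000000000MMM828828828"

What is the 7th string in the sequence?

s(k+1) = 000·s(k)·828, so each term gains 000 as a prefix and 828 as a suffix.
From 000000000MMM828828828, 3 further steps: 000000000MMM828828828 → 000000000000MMM828828828828 → 000000000000000MMM828828828828828 → (answer).

000000000000000000MMM828828828828828828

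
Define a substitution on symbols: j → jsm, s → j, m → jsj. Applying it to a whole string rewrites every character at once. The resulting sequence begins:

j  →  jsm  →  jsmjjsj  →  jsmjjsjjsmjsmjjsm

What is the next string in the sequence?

jsmjjsjjsmjsmjjsmjsmjjsjjsmjjsjjsmjsmjjsj

Replace each of the 17 characters of jsmjjsjjsmjsmjjsm in place — jsm j jsj jsm jsm j jsm jsm j jsj jsm j jsj jsm jsm j jsj — and concatenate.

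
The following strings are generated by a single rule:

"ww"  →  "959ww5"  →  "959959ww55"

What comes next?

959959959ww555

Each term wraps the previous one in 959 on the left and 5 on the right.
One more step from 959959ww55 gives the answer.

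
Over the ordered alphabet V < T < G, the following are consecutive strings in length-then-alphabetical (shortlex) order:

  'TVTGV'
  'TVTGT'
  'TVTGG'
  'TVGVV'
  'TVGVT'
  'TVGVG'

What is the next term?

The successor of TVGVG increments the rightmost position that isn't already G and resets every position after it to V.

TVGTV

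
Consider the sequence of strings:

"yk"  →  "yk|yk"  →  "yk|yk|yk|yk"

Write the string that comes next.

s(k+1) = s(k)·|·s(k) — each term doubles the last with '|' between the halves.
Doubling yk|yk|yk|yk with '|' between the halves:

yk|yk|yk|yk|yk|yk|yk|yk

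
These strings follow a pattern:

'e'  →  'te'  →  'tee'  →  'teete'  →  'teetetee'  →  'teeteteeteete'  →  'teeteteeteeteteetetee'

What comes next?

From term 3 onward, concatenate the last term with the second-to-last: te·e = tee, tee·te = teete, …
The next term joins teeteteeteeteteetetee and teeteteeteete.

teeteteeteeteteeteteeteeteteeteete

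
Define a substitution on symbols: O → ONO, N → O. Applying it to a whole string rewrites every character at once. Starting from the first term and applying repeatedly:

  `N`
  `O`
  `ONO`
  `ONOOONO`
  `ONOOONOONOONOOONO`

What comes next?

Replace each of the 17 characters of ONOOONOONOONOOONO in place — ONO O ONO ONO ONO O ONO ONO O ONO ONO O ONO ONO ONO O ONO — and concatenate.

ONOOONOONOONOOONOONOOONOONOOONOONOONOOONO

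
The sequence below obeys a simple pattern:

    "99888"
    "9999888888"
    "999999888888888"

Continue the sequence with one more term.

99999999888888888888

Each string has the form 9^{2n} 8^{3n} (n = 1, 2, …).
At n = 4 the blocks have lengths 8, 12.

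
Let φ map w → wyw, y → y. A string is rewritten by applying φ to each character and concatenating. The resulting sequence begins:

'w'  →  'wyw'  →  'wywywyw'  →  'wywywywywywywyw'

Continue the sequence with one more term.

Rewriting the 15 symbols of wywywywywywywyw one by one yields wyw y wyw y wyw y wyw y wyw y wyw y wyw y wyw; concatenated:

wywywywywywywywywywywywywywywyw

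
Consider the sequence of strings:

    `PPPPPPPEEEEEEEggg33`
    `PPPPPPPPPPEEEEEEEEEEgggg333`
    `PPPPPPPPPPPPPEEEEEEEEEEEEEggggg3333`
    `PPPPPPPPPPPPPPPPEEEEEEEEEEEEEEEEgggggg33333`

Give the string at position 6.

PPPPPPPPPPPPPPPPPPPPPPEEEEEEEEEEEEEEEEEEEEEEgggggggg3333333

The n-th term is 3n+1 P's then 3n+1 E's then n+1 g's then n 3's, where the shown terms are n = 2, 3, 4, 5.
For term 6, n = 7, so the run lengths are 22, 22, 8, 7.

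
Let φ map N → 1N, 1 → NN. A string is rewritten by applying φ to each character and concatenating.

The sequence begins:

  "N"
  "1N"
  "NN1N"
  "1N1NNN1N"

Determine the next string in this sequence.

Apply φ to 1N1NNN1N symbol by symbol: 1→NN, N→1N, 1→NN, N→1N, N→1N, N→1N, 1→NN, N→1N; joined: NN 1N NN 1N 1N 1N NN 1N.

NN1NNN1N1N1NNN1N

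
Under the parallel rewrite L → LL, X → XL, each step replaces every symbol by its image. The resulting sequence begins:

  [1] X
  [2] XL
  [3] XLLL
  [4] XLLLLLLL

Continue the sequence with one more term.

XLLLLLLLLLLLLLLL

Rewriting each symbol of XLLLLLLL: X→XL, L→LL, L→LL, L→LL, L→LL, L→LL, L→LL, L→LL, which concatenates to XL LL LL LL LL LL LL LL.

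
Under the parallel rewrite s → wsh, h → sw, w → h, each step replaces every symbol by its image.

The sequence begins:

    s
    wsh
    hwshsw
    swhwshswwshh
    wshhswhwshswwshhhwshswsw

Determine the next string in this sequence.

φ(wshhswhwshswwshhhwshswsw) expands symbol-by-symbol to h wsh sw sw wsh h sw h wsh sw wsh h h wsh sw sw sw h wsh sw wsh h wsh h; joining the 24 pieces gives the next term.

hwshswswwshhswhwshswwshhhwshswswswhwshswwshhwshh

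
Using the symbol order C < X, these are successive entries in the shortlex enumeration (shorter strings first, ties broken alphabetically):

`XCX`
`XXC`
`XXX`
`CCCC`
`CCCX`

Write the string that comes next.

CCXC

The successor of CCCX increments the rightmost position that isn't already X and resets every position after it to C.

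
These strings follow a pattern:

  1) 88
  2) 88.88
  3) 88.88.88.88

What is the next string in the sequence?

88.88.88.88.88.88.88.88

Every step duplicates the string with '.' between the halves.
So the next term is two copies of 88.88.88.88 with '.' between the halves.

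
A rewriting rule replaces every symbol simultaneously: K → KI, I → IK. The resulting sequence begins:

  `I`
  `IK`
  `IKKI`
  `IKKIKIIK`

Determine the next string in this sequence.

IKKIKIIKKIIKIKKI

Rewriting each symbol of IKKIKIIK: I→IK, K→KI, K→KI, I→IK, K→KI, I→IK, I→IK, K→KI, which concatenates to IK KI KI IK KI IK IK KI.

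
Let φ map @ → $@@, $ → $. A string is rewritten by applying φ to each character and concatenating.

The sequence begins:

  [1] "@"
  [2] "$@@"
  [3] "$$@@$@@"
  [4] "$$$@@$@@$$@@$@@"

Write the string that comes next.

$$$$@@$@@$$@@$@@$$$@@$@@$$@@$@@

φ($$$@@$@@$$@@$@@) expands symbol-by-symbol to $ $ $ $@@ $@@ $ $@@ $@@ $ $ $@@ $@@ $ $@@ $@@; joining the 15 pieces gives the next term.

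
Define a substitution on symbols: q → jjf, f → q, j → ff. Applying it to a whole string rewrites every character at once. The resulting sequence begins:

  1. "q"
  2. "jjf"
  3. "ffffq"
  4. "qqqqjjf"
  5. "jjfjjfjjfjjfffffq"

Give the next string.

ffffqffffqffffqffffqqqqqjjf

φ(jjfjjfjjfjjfffffq) expands symbol-by-symbol to ff ff q ff ff q ff ff q ff ff q q q q q jjf; joining the 17 pieces gives the next term.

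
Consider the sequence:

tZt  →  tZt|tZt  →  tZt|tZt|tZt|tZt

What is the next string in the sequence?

s(k+1) = s(k)·|·s(k) — each term doubles the last with '|' between the halves.
Doubling tZt|tZt|tZt|tZt with '|' between the halves:

tZt|tZt|tZt|tZt|tZt|tZt|tZt|tZt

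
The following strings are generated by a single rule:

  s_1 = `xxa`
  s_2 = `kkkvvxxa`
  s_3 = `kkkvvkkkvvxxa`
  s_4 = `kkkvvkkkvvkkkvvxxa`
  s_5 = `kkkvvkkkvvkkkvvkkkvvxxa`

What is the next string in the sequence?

kkkvvkkkvvkkkvvkkkvvkkkvvxxa

Each term is the previous one with kkkvv prepended.
So the next term is kkkvv·kkkvvkkkvvkkkvvkkkvvxxa.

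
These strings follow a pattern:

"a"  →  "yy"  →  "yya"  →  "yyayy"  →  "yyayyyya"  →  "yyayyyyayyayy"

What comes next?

yyayyyyayyayyyyayyyya

From term 3 onward, concatenate the last term with the second-to-last: yy·a = yya, yya·yy = yyayy, …
Continuing: yyayyyyayyayy · yyayyyya gives term 7.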